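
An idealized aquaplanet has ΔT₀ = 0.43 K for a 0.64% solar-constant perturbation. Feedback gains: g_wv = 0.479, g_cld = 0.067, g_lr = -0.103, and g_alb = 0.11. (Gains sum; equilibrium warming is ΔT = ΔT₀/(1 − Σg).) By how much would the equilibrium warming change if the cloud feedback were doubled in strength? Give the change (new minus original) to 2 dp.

0.17 K

Original: g = 0.553, ΔT = 0.43/(1−0.553) = 0.9620 K.
With doubled cloud: g' = 0.62, ΔT' = 0.43/(1−0.62) = 1.1316 K.
Change = 1.1316 − 0.9620 = 0.17 K.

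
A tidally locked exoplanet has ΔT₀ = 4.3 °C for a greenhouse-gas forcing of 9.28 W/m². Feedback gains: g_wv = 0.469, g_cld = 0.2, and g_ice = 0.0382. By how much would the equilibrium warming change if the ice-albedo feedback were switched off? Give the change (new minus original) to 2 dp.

Original: g = 0.7072, ΔT = 4.3/(1−0.7072) = 14.6858 °C.
Without ice-albedo: g' = 0.669, ΔT' = 4.3/(1−0.669) = 12.9909 °C.
Change = 12.9909 − 14.6858 = -1.69 °C.

-1.69 °C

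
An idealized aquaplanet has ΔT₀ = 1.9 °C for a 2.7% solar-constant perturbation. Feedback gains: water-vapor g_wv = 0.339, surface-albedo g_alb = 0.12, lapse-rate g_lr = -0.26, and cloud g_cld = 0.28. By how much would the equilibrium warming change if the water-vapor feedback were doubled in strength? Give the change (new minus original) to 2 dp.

6.79 °C

Original: g = 0.479, ΔT = 1.9/(1−0.479) = 3.6468 °C.
With doubled water-vapor: g' = 0.818, ΔT' = 1.9/(1−0.818) = 10.4396 °C.
Change = 10.4396 − 3.6468 = 6.79 °C.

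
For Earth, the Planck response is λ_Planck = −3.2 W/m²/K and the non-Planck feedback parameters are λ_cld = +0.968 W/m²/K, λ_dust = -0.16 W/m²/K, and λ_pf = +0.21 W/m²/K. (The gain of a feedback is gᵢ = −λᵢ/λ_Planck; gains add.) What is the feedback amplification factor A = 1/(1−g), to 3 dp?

Convert to gains: g_cld = 0.968/3.2 = 0.3025; g_dust = -0.16/3.2 = -0.05; g_pf = 0.21/3.2 = 0.06562.
Total gain g = 0.31812.
A = 1/(1 − 0.31812) = 1.467.

1.467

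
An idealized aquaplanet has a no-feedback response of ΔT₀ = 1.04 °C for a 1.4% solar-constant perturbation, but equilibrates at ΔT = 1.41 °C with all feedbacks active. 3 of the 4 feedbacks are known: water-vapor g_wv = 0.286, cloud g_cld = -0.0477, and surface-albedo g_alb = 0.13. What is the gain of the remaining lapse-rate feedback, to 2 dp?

-0.11

Amplification A = ΔT/ΔT₀ = 1.41/1.04 = 1.356.
Total gain g = 1 − 1/A = 1 − 1/1.356 = 0.2625.
Known gains sum to 0.286 − 0.0477 + 0.13 = 0.3683.
g_lr = 0.2625 − 0.3683 = -0.11.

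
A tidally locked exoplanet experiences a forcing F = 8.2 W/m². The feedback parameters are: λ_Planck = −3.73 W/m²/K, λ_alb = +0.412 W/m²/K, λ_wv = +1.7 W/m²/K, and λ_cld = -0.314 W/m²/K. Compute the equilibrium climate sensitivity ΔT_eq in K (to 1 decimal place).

4.2 K

Net feedback parameter λ = (−3.73) + (+0.412) + (+1.7) + (-0.314) = -1.932 W/m²/K.
ΔT = −F/λ = −8.2/(-1.932) = 4.2 K.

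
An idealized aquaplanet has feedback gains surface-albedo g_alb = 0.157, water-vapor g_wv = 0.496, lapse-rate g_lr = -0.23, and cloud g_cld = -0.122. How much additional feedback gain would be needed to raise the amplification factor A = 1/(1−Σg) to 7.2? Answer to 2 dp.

0.56

Current total gain = 0.301.
Target gain for A = 7.2: g* = 1 − 1/7.2 = 0.8611.
Additional gain needed = 0.8611 − 0.301 = 0.56.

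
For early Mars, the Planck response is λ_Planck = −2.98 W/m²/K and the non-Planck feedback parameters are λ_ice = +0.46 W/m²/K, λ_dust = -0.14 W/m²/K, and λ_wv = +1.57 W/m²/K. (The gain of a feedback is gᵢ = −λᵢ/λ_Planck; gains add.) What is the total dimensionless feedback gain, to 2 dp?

0.63

Convert to gains: g_ice = 0.46/2.98 = 0.1544; g_dust = -0.14/2.98 = -0.04698; g_wv = 1.57/2.98 = 0.5268.
Total gain g = 0.63422.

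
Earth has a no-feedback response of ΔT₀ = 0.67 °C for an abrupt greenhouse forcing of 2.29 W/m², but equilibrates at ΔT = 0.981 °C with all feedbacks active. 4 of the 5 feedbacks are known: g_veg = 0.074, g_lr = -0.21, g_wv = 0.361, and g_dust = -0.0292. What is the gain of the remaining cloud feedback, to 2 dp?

Amplification A = ΔT/ΔT₀ = 0.981/0.67 = 1.464.
Total gain g = 1 − 1/A = 1 − 1/1.464 = 0.3169.
Known gains sum to 0.074 − 0.21 + 0.361 − 0.0292 = 0.1958.
g_cld = 0.3169 − 0.1958 = 0.12.

0.12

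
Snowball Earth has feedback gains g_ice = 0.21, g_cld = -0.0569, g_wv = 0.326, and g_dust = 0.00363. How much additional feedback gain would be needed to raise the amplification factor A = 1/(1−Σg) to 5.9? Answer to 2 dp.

0.35

Current total gain = 0.48273.
Target gain for A = 5.9: g* = 1 − 1/5.9 = 0.8305.
Additional gain needed = 0.8305 − 0.48273 = 0.35.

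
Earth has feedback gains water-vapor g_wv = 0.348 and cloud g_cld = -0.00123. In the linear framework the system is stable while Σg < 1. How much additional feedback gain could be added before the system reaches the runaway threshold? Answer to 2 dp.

0.65

Current total gain = 0.348 − 0.00123 = 0.34677.
Margin to runaway = 1 − 0.34677 = 0.65.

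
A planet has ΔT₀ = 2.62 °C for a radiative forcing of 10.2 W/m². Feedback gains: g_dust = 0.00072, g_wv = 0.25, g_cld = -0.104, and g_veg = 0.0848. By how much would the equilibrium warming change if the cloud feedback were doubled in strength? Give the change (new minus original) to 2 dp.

Original: g = 0.23152, ΔT = 2.62/(1−0.23152) = 3.4093 °C.
With doubled cloud: g' = 0.12752, ΔT' = 2.62/(1−0.12752) = 3.0029 °C.
Change = 3.0029 − 3.4093 = -0.41 °C.

-0.41 °C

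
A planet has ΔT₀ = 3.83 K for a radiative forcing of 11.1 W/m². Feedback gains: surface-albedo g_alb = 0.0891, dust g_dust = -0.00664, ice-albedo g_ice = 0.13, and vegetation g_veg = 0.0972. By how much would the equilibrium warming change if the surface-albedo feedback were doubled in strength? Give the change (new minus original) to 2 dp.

Original: g = 0.30966, ΔT = 3.83/(1−0.30966) = 5.5480 K.
With doubled surface-albedo: g' = 0.39876, ΔT' = 3.83/(1−0.39876) = 6.3702 K.
Change = 6.3702 − 5.5480 = 0.82 K.

0.82 K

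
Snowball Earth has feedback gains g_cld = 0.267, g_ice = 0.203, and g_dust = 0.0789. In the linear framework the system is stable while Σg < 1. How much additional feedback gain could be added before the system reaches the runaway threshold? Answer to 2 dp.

0.45

Current total gain = 0.267 + 0.203 + 0.0789 = 0.5489.
Margin to runaway = 1 − 0.5489 = 0.45.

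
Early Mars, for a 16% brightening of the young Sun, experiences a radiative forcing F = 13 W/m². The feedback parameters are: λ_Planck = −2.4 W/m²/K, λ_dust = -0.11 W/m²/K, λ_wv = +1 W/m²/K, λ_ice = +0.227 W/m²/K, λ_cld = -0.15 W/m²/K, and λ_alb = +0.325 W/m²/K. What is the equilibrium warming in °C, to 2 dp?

11.73 °C

Net feedback parameter λ = (−2.4) + (-0.11) + (+1) + (+0.227) + (-0.15) + (+0.325) = -1.108 W/m²/K.
ΔT = −F/λ = −13/(-1.108) = 11.73 °C.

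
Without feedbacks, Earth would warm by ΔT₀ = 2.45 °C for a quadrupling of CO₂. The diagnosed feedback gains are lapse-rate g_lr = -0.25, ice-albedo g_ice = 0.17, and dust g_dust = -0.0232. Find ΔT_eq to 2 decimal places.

2.22 °C

Total gain g = -0.25 + 0.17 − 0.0232 = -0.1032.
Amplification A = 1/(1 + 0.1032) = 0.9065.
ΔT = 2.45 × 0.9065 = 2.22 °C.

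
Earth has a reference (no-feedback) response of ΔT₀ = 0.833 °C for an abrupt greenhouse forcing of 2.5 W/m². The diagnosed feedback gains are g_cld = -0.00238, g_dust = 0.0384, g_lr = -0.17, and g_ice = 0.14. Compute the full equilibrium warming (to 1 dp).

0.8 °C

Total gain g = -0.00238 + 0.0384 − 0.17 + 0.14 = 0.00602.
Amplification A = 1/(1 − 0.00602) = 1.006.
ΔT = 0.833 × 1.006 = 0.8 °C.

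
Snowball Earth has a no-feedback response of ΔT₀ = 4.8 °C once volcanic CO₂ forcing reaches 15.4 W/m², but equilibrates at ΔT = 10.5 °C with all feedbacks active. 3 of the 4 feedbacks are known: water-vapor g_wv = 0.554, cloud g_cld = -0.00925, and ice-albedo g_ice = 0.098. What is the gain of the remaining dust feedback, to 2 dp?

Amplification A = ΔT/ΔT₀ = 10.5/4.8 = 2.188.
Total gain g = 1 − 1/A = 1 − 1/2.188 = 0.543.
Known gains sum to 0.554 − 0.00925 + 0.098 = 0.64275.
g_dust = 0.543 − 0.64275 = -0.10.

-0.10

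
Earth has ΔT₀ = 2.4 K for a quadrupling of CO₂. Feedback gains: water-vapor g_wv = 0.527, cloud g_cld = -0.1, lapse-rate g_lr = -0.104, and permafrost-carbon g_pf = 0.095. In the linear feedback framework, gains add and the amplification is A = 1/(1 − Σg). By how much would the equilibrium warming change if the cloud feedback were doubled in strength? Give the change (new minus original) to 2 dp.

Original: g = 0.418, ΔT = 2.4/(1−0.418) = 4.1237 K.
With doubled cloud: g' = 0.318, ΔT' = 2.4/(1−0.318) = 3.5191 K.
Change = 3.5191 − 4.1237 = -0.60 K.

-0.60 K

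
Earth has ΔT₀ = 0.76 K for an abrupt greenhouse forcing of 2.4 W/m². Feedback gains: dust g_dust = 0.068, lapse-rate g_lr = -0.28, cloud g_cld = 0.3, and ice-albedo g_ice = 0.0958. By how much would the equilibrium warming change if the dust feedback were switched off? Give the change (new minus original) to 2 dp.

Original: g = 0.1838, ΔT = 0.76/(1−0.1838) = 0.9311 K.
Without dust: g' = 0.1158, ΔT' = 0.76/(1−0.1158) = 0.8595 K.
Change = 0.8595 − 0.9311 = -0.07 K.

-0.07 K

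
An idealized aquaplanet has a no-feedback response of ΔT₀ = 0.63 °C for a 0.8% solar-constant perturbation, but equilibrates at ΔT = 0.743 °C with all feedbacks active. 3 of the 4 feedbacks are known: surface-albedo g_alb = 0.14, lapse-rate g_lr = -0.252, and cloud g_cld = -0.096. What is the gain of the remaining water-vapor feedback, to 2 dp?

Amplification A = ΔT/ΔT₀ = 0.743/0.63 = 1.179.
Total gain g = 1 − 1/A = 1 − 1/1.179 = 0.1518.
Known gains sum to 0.14 − 0.252 − 0.096 = -0.208.
g_wv = 0.1518 + 0.208 = 0.36.

0.36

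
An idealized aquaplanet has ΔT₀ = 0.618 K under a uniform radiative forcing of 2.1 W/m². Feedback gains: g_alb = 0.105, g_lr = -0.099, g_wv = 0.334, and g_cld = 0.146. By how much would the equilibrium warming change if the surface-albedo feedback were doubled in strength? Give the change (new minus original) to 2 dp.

Original: g = 0.486, ΔT = 0.618/(1−0.486) = 1.2023 K.
With doubled surface-albedo: g' = 0.591, ΔT' = 0.618/(1−0.591) = 1.5110 K.
Change = 1.5110 − 1.2023 = 0.31 K.

0.31 K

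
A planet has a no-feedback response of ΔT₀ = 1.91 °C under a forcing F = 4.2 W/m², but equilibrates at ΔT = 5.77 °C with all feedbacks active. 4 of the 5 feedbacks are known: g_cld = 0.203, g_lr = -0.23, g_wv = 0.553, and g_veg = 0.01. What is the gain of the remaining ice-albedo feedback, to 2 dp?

0.13

Amplification A = ΔT/ΔT₀ = 5.77/1.91 = 3.021.
Total gain g = 1 − 1/A = 1 − 1/3.021 = 0.669.
Known gains sum to 0.203 − 0.23 + 0.553 + 0.01 = 0.536.
g_ice = 0.669 − 0.536 = 0.13.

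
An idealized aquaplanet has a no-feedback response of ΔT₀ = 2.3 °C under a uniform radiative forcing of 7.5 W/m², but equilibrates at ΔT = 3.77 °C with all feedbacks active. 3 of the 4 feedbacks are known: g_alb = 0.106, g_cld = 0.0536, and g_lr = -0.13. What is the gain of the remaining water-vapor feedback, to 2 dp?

0.36

Amplification A = ΔT/ΔT₀ = 3.77/2.3 = 1.639.
Total gain g = 1 − 1/A = 1 − 1/1.639 = 0.3899.
Known gains sum to 0.106 + 0.0536 − 0.13 = 0.0296.
g_wv = 0.3899 − 0.0296 = 0.36.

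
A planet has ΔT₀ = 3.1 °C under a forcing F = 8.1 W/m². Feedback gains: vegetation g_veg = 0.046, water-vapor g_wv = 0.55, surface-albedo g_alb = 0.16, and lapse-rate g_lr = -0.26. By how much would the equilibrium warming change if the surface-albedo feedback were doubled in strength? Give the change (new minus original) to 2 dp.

2.86 °C

Original: g = 0.496, ΔT = 3.1/(1−0.496) = 6.1508 °C.
With doubled surface-albedo: g' = 0.656, ΔT' = 3.1/(1−0.656) = 9.0116 °C.
Change = 9.0116 − 6.1508 = 2.86 °C.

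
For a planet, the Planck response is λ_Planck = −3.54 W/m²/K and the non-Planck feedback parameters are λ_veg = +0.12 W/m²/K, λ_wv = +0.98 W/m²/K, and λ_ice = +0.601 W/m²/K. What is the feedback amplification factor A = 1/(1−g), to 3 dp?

1.925

Convert to gains: g_veg = 0.12/3.54 = 0.0339; g_wv = 0.98/3.54 = 0.2768; g_ice = 0.601/3.54 = 0.1698.
Total gain g = 0.4805.
A = 1/(1 − 0.4805) = 1.925.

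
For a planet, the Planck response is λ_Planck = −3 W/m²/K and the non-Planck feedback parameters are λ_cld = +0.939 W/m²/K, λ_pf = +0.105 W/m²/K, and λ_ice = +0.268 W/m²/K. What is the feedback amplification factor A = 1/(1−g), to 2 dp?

1.78

Convert to gains: g_cld = 0.939/3 = 0.313; g_pf = 0.105/3 = 0.035; g_ice = 0.268/3 = 0.08933.
Total gain g = 0.43733.
A = 1/(1 − 0.43733) = 1.78.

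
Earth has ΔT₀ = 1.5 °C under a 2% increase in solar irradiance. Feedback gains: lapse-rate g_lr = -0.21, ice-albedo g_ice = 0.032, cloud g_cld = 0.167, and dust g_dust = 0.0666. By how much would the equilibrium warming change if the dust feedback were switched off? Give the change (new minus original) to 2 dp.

Original: g = 0.0556, ΔT = 1.5/(1−0.0556) = 1.5883 °C.
Without dust: g' = -0.011, ΔT' = 1.5/(1+0.011) = 1.4837 °C.
Change = 1.4837 − 1.5883 = -0.10 °C.

-0.10 °C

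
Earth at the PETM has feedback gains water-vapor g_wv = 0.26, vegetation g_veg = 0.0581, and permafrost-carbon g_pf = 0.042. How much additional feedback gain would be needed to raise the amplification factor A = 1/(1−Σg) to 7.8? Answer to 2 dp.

0.51

Current total gain = 0.3601.
Target gain for A = 7.8: g* = 1 − 1/7.8 = 0.8718.
Additional gain needed = 0.8718 − 0.3601 = 0.51.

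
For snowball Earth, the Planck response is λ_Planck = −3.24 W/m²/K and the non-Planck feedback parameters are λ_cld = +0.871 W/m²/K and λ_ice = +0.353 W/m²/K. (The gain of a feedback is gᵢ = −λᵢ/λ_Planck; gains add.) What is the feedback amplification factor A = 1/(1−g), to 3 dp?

Convert to gains: g_cld = 0.871/3.24 = 0.2688; g_ice = 0.353/3.24 = 0.109.
Total gain g = 0.3778.
A = 1/(1 − 0.3778) = 1.607.

1.607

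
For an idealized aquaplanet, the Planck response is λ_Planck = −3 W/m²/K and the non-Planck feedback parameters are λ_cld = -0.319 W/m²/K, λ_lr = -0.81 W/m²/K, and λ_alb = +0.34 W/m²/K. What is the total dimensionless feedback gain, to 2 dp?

-0.26

Convert to gains: g_cld = -0.319/3 = -0.1063; g_lr = -0.81/3 = -0.27; g_alb = 0.34/3 = 0.1133.
Total gain g = -0.263.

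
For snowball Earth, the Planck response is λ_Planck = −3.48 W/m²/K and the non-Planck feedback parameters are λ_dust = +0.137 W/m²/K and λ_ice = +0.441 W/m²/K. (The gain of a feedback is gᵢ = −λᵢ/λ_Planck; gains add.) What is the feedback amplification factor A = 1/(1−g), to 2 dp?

Convert to gains: g_dust = 0.137/3.48 = 0.03937; g_ice = 0.441/3.48 = 0.1267.
Total gain g = 0.16607.
A = 1/(1 − 0.16607) = 1.20.

1.20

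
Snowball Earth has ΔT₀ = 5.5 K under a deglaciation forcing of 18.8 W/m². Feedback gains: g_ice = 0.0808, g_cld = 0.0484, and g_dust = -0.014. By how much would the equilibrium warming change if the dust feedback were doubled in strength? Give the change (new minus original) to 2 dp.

Original: g = 0.1152, ΔT = 5.5/(1−0.1152) = 6.2161 K.
With doubled dust: g' = 0.1012, ΔT' = 5.5/(1−0.1012) = 6.1193 K.
Change = 6.1193 − 6.2161 = -0.10 K.

-0.10 K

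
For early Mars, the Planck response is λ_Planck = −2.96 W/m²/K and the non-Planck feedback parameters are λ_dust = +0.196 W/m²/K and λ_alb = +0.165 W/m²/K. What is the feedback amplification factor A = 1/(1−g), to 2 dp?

Convert to gains: g_dust = 0.196/2.96 = 0.06622; g_alb = 0.165/2.96 = 0.05574.
Total gain g = 0.12196.
A = 1/(1 − 0.12196) = 1.14.

1.14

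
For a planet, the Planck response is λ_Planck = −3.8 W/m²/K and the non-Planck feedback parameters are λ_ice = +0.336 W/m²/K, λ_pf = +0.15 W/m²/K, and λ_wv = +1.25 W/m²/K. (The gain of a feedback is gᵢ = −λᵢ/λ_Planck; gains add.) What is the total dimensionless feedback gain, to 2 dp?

Convert to gains: g_ice = 0.336/3.8 = 0.08842; g_pf = 0.15/3.8 = 0.03947; g_wv = 1.25/3.8 = 0.3289.
Total gain g = 0.45679.

0.46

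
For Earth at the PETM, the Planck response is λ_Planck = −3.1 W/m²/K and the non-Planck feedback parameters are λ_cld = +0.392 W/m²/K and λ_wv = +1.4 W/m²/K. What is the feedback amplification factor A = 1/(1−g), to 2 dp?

Convert to gains: g_cld = 0.392/3.1 = 0.1265; g_wv = 1.4/3.1 = 0.4516.
Total gain g = 0.5781.
A = 1/(1 − 0.5781) = 2.37.

2.37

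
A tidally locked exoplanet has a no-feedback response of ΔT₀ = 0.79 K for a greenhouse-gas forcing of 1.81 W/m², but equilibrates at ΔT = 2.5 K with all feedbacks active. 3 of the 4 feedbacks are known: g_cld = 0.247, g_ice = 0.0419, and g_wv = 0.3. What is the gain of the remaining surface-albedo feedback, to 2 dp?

0.10

Amplification A = ΔT/ΔT₀ = 2.5/0.79 = 3.165.
Total gain g = 1 − 1/A = 1 − 1/3.165 = 0.684.
Known gains sum to 0.247 + 0.0419 + 0.3 = 0.5889.
g_alb = 0.684 − 0.5889 = 0.10.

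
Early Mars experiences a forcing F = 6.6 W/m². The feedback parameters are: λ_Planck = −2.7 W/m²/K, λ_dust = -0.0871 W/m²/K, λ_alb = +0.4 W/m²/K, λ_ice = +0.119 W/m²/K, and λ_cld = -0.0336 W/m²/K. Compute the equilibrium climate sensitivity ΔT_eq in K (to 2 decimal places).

2.87 K

Net feedback parameter λ = (−2.7) + (-0.0871) + (+0.4) + (+0.119) + (-0.0336) = -2.3017 W/m²/K.
ΔT = −F/λ = −6.6/(-2.3017) = 2.87 K.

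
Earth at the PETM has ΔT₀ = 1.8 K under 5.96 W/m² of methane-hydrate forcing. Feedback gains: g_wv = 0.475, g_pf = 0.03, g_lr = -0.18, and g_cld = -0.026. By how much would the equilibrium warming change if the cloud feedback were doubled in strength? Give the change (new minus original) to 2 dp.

-0.09 K

Original: g = 0.299, ΔT = 1.8/(1−0.299) = 2.5678 K.
With doubled cloud: g' = 0.273, ΔT' = 1.8/(1−0.273) = 2.4759 K.
Change = 2.4759 − 2.5678 = -0.09 K.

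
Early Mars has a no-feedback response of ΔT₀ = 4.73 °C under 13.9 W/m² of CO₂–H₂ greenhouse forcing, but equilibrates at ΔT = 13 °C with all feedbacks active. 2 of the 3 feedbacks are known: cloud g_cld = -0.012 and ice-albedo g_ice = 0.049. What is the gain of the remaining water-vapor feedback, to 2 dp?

Amplification A = ΔT/ΔT₀ = 13/4.73 = 2.748.
Total gain g = 1 − 1/A = 1 − 1/2.748 = 0.6361.
Known gains sum to -0.012 + 0.049 = 0.037.
g_wv = 0.6361 − 0.037 = 0.60.

0.60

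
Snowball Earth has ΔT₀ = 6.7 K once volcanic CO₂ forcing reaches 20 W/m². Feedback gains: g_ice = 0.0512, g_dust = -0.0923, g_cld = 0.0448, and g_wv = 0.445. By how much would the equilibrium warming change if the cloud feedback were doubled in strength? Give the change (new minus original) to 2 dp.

Original: g = 0.4487, ΔT = 6.7/(1−0.4487) = 12.1531 K.
With doubled cloud: g' = 0.4935, ΔT' = 6.7/(1−0.4935) = 13.2280 K.
Change = 13.2280 − 12.1531 = 1.07 K.

1.07 K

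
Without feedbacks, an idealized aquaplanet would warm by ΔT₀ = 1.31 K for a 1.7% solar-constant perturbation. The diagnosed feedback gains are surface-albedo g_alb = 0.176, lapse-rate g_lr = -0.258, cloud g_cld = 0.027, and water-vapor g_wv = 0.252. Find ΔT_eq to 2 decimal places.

1.63 K

Total gain g = 0.176 − 0.258 + 0.027 + 0.252 = 0.197.
Amplification A = 1/(1 − 0.197) = 1.245.
ΔT = 1.31 × 1.245 = 1.63 K.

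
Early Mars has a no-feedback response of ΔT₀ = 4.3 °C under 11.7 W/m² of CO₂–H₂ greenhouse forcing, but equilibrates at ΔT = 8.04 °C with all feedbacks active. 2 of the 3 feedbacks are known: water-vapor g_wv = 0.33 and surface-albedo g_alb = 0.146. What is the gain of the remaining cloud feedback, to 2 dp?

Amplification A = ΔT/ΔT₀ = 8.04/4.3 = 1.87.
Total gain g = 1 − 1/A = 1 − 1/1.87 = 0.4652.
Known gains sum to 0.33 + 0.146 = 0.476.
g_cld = 0.4652 − 0.476 = -0.01.

-0.01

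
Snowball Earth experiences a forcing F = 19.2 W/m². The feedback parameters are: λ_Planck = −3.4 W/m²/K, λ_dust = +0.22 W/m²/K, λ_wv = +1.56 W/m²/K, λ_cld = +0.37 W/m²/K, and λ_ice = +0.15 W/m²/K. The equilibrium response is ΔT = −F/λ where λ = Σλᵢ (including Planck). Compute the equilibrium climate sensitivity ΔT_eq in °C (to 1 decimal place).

Net feedback parameter λ = (−3.4) + (+0.22) + (+1.56) + (+0.37) + (+0.15) = -1.1 W/m²/K.
ΔT = −F/λ = −19.2/(-1.1) = 17.5 °C.

17.5 °C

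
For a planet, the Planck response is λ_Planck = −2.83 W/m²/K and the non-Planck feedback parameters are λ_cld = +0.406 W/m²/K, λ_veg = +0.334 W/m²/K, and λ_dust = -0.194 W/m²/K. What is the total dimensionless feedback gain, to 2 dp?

Convert to gains: g_cld = 0.406/2.83 = 0.1435; g_veg = 0.334/2.83 = 0.118; g_dust = -0.194/2.83 = -0.06855.
Total gain g = 0.19295.

0.19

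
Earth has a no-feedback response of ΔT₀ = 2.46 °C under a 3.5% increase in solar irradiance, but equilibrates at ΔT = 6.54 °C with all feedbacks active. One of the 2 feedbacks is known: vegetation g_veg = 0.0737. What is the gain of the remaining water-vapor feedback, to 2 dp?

0.55

Amplification A = ΔT/ΔT₀ = 6.54/2.46 = 2.659.
Total gain g = 1 − 1/A = 1 − 1/2.659 = 0.6239.
The known gain is 0.0737.
g_wv = 0.6239 − 0.0737 = 0.55.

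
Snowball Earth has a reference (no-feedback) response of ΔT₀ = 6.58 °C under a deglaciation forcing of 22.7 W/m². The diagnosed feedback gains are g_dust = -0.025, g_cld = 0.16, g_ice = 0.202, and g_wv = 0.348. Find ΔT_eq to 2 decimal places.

Total gain g = -0.025 + 0.16 + 0.202 + 0.348 = 0.685.
Amplification A = 1/(1 − 0.685) = 3.175.
ΔT = 6.58 × 3.175 = 20.89 °C.

20.89 °C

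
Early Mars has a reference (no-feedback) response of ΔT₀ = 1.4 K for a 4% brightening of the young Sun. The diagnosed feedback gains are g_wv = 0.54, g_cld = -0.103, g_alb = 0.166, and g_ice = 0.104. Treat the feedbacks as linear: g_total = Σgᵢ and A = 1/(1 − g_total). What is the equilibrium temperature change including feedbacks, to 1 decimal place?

Total gain g = 0.54 − 0.103 + 0.166 + 0.104 = 0.707.
Amplification A = 1/(1 − 0.707) = 3.413.
ΔT = 1.4 × 3.413 = 4.8 K.

4.8 K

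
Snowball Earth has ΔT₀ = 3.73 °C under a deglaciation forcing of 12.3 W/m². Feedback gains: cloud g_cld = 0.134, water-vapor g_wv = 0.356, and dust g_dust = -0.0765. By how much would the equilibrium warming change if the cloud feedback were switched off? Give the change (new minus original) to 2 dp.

Original: g = 0.4135, ΔT = 3.73/(1−0.4135) = 6.3598 °C.
Without cloud: g' = 0.2795, ΔT' = 3.73/(1−0.2795) = 5.1770 °C.
Change = 5.1770 − 6.3598 = -1.18 °C.

-1.18 °C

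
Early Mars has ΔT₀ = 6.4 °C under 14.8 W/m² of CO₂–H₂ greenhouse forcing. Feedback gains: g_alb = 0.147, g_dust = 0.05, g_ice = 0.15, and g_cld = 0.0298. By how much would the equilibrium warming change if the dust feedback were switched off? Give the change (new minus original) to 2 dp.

Original: g = 0.3768, ΔT = 6.4/(1−0.3768) = 10.2696 °C.
Without dust: g' = 0.3268, ΔT' = 6.4/(1−0.3268) = 9.5068 °C.
Change = 9.5068 − 10.2696 = -0.76 °C.

-0.76 °C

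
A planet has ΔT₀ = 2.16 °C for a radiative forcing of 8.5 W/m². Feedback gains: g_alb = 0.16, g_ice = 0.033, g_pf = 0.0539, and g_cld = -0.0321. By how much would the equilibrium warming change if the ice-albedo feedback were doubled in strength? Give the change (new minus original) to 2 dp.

0.12 °C

Original: g = 0.2148, ΔT = 2.16/(1−0.2148) = 2.7509 °C.
With doubled ice-albedo: g' = 0.2478, ΔT' = 2.16/(1−0.2478) = 2.8716 °C.
Change = 2.8716 − 2.7509 = 0.12 °C.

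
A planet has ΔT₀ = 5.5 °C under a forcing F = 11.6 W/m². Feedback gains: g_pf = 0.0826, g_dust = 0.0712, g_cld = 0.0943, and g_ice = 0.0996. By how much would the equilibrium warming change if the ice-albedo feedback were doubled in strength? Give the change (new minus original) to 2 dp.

1.52 °C

Original: g = 0.3477, ΔT = 5.5/(1−0.3477) = 8.4317 °C.
With doubled ice-albedo: g' = 0.4473, ΔT' = 5.5/(1−0.4473) = 9.9511 °C.
Change = 9.9511 − 8.4317 = 1.52 °C.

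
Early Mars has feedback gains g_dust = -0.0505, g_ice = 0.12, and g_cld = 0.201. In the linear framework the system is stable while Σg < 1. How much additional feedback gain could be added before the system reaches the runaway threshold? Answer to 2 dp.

0.73

Current total gain = -0.0505 + 0.12 + 0.201 = 0.2705.
Margin to runaway = 1 − 0.2705 = 0.73.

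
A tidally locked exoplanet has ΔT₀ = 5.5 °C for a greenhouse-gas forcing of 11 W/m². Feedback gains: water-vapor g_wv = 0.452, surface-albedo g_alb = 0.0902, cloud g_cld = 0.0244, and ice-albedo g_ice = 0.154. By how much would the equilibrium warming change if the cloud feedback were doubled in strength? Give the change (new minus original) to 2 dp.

1.88 °C

Original: g = 0.7206, ΔT = 5.5/(1−0.7206) = 19.6850 °C.
With doubled cloud: g' = 0.745, ΔT' = 5.5/(1−0.745) = 21.5686 °C.
Change = 21.5686 − 19.6850 = 1.88 °C.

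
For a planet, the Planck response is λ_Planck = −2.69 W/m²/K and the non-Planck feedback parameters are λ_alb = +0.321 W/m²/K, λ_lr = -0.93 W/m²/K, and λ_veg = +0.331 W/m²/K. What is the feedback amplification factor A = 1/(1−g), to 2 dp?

Convert to gains: g_alb = 0.321/2.69 = 0.1193; g_lr = -0.93/2.69 = -0.3457; g_veg = 0.331/2.69 = 0.123.
Total gain g = -0.1034.
A = 1/(1 + 0.1034) = 0.91.

0.91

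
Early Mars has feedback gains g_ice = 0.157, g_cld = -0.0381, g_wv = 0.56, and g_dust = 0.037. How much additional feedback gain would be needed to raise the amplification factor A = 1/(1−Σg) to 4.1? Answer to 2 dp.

Current total gain = 0.7159.
Target gain for A = 4.1: g* = 1 − 1/4.1 = 0.7561.
Additional gain needed = 0.7561 − 0.7159 = 0.04.

0.04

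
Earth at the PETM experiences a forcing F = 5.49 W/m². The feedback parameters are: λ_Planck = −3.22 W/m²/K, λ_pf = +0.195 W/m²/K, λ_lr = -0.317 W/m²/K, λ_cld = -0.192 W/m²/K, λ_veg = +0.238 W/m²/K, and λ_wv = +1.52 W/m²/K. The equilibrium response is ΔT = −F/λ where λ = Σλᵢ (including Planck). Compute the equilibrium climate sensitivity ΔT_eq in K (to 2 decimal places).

3.09 K

Net feedback parameter λ = (−3.22) + (+0.195) + (-0.317) + (-0.192) + (+0.238) + (+1.52) = -1.776 W/m²/K.
ΔT = −F/λ = −5.49/(-1.776) = 3.09 K.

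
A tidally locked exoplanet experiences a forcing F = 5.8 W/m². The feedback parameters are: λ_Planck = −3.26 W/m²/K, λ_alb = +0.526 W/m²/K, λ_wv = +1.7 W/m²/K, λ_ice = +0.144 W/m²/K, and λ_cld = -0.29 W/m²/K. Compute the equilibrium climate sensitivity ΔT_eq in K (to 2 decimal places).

Net feedback parameter λ = (−3.26) + (+0.526) + (+1.7) + (+0.144) + (-0.29) = -1.18 W/m²/K.
ΔT = −F/λ = −5.8/(-1.18) = 4.92 K.

4.92 K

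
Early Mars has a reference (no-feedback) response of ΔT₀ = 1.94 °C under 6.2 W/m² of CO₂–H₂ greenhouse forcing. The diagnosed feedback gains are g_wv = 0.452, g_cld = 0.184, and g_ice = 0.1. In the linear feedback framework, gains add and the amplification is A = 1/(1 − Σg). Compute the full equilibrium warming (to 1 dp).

7.3 °C

Total gain g = 0.452 + 0.184 + 0.1 = 0.736.
Amplification A = 1/(1 − 0.736) = 3.788.
ΔT = 1.94 × 3.788 = 7.3 °C.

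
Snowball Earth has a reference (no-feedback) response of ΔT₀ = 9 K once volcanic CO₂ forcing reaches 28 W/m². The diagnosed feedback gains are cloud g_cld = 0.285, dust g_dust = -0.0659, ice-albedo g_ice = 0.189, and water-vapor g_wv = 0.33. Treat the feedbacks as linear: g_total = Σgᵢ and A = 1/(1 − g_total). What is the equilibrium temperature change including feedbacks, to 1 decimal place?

34.4 K

Total gain g = 0.285 − 0.0659 + 0.189 + 0.33 = 0.7381.
Amplification A = 1/(1 − 0.7381) = 3.818.
ΔT = 9 × 3.818 = 34.4 K.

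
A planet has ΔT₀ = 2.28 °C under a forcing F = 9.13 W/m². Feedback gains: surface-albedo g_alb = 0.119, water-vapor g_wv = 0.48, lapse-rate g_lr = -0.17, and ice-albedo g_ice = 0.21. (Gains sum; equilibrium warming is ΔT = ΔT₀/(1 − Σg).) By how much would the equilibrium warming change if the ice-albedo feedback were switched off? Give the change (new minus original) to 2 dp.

-2.32 °C

Original: g = 0.639, ΔT = 2.28/(1−0.639) = 6.3158 °C.
Without ice-albedo: g' = 0.429, ΔT' = 2.28/(1−0.429) = 3.9930 °C.
Change = 3.9930 − 6.3158 = -2.32 °C.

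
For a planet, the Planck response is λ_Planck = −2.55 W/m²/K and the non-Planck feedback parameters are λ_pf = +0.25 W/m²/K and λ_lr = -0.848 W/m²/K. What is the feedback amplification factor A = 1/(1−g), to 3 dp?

Convert to gains: g_pf = 0.25/2.55 = 0.09804; g_lr = -0.848/2.55 = -0.3325.
Total gain g = -0.23446.
A = 1/(1 + 0.23446) = 0.810.

0.810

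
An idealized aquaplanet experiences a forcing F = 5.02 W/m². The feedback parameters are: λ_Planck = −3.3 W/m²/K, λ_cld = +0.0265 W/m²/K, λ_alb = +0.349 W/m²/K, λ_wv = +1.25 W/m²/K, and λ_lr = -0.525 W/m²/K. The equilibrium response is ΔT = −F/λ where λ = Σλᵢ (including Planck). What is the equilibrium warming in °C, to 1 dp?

2.3 °C

Net feedback parameter λ = (−3.3) + (+0.0265) + (+0.349) + (+1.25) + (-0.525) = -2.1995 W/m²/K.
ΔT = −F/λ = −5.02/(-2.1995) = 2.3 °C.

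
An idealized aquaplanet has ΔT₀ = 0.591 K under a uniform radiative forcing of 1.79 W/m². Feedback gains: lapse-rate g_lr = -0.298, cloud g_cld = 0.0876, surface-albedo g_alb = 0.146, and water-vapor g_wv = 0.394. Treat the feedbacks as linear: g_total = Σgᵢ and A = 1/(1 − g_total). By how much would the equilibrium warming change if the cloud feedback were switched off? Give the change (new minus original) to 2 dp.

Original: g = 0.3296, ΔT = 0.591/(1−0.3296) = 0.8816 K.
Without cloud: g' = 0.242, ΔT' = 0.591/(1−0.242) = 0.7797 K.
Change = 0.7797 − 0.8816 = -0.10 K.

-0.10 K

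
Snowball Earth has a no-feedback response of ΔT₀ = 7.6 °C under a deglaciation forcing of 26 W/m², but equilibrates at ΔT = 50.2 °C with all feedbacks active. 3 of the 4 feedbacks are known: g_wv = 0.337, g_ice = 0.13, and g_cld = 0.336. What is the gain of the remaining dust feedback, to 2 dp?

0.05

Amplification A = ΔT/ΔT₀ = 50.2/7.6 = 6.605.
Total gain g = 1 − 1/A = 1 − 1/6.605 = 0.8486.
Known gains sum to 0.337 + 0.13 + 0.336 = 0.803.
g_dust = 0.8486 − 0.803 = 0.05.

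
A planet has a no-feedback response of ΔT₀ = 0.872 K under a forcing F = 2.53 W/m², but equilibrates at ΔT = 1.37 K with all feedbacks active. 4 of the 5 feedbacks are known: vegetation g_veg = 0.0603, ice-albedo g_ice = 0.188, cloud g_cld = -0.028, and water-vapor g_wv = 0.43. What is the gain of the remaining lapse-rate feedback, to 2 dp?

Amplification A = ΔT/ΔT₀ = 1.37/0.872 = 1.571.
Total gain g = 1 − 1/A = 1 − 1/1.571 = 0.3635.
Known gains sum to 0.0603 + 0.188 − 0.028 + 0.43 = 0.6503.
g_lr = 0.3635 − 0.6503 = -0.29.

-0.29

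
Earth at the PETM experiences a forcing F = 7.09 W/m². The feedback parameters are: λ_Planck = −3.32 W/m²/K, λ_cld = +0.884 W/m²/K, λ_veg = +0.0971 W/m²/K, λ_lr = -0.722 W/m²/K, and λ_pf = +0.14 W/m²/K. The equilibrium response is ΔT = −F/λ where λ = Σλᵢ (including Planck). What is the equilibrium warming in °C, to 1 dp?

Net feedback parameter λ = (−3.32) + (+0.884) + (+0.0971) + (-0.722) + (+0.14) = -2.9209 W/m²/K.
ΔT = −F/λ = −7.09/(-2.9209) = 2.4 °C.

2.4 °C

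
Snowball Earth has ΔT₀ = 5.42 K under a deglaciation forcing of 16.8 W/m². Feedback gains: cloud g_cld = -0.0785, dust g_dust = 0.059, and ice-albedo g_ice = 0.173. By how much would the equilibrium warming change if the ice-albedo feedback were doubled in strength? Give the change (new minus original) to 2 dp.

Original: g = 0.1535, ΔT = 5.42/(1−0.1535) = 6.4028 K.
With doubled ice-albedo: g' = 0.3265, ΔT' = 5.42/(1−0.3265) = 8.0475 K.
Change = 8.0475 − 6.4028 = 1.64 K.

1.64 K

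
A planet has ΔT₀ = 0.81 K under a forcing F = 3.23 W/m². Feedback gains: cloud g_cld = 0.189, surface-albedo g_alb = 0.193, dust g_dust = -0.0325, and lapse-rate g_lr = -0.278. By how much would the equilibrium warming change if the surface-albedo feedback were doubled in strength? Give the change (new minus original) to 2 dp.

0.23 K

Original: g = 0.0715, ΔT = 0.81/(1−0.0715) = 0.8724 K.
With doubled surface-albedo: g' = 0.2645, ΔT' = 0.81/(1−0.2645) = 1.1013 K.
Change = 1.1013 − 0.8724 = 0.23 K.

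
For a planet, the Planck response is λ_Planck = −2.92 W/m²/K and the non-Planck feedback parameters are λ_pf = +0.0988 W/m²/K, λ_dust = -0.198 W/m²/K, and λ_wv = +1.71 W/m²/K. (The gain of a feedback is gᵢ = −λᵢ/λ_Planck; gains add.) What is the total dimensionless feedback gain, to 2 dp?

Convert to gains: g_pf = 0.0988/2.92 = 0.03384; g_dust = -0.198/2.92 = -0.06781; g_wv = 1.71/2.92 = 0.5856.
Total gain g = 0.55163.

0.55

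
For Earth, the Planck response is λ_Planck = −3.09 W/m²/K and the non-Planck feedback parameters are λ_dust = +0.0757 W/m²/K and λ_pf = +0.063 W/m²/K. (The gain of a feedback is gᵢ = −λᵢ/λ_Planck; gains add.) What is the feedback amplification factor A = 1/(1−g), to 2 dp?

1.05

Convert to gains: g_dust = 0.0757/3.09 = 0.0245; g_pf = 0.063/3.09 = 0.02039.
Total gain g = 0.04489.
A = 1/(1 − 0.04489) = 1.05.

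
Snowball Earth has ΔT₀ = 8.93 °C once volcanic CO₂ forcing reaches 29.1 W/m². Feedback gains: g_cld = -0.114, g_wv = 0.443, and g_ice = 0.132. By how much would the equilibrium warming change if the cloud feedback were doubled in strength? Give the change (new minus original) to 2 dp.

Original: g = 0.461, ΔT = 8.93/(1−0.461) = 16.5677 °C.
With doubled cloud: g' = 0.347, ΔT' = 8.93/(1−0.347) = 13.6753 °C.
Change = 13.6753 − 16.5677 = -2.89 °C.

-2.89 °C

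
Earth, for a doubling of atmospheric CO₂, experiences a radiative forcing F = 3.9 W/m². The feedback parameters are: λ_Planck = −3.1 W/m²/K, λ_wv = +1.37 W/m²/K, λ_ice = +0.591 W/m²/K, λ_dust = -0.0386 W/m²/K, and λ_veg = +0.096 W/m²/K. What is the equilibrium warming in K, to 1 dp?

3.6 K

Net feedback parameter λ = (−3.1) + (+1.37) + (+0.591) + (-0.0386) + (+0.096) = -1.0816 W/m²/K.
ΔT = −F/λ = −3.9/(-1.0816) = 3.6 K.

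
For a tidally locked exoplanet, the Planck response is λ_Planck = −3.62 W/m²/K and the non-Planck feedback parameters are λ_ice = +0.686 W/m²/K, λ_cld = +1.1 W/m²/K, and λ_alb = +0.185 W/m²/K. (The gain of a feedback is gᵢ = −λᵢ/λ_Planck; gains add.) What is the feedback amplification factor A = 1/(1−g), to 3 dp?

2.195

Convert to gains: g_ice = 0.686/3.62 = 0.1895; g_cld = 1.1/3.62 = 0.3039; g_alb = 0.185/3.62 = 0.0511.
Total gain g = 0.5445.
A = 1/(1 − 0.5445) = 2.195.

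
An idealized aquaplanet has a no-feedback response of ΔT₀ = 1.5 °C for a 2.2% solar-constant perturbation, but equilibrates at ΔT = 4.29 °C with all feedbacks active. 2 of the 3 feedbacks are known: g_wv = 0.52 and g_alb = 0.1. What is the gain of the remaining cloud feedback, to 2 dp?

Amplification A = ΔT/ΔT₀ = 4.29/1.5 = 2.86.
Total gain g = 1 − 1/A = 1 − 1/2.86 = 0.6503.
Known gains sum to 0.52 + 0.1 = 0.62.
g_cld = 0.6503 − 0.62 = 0.03.

0.03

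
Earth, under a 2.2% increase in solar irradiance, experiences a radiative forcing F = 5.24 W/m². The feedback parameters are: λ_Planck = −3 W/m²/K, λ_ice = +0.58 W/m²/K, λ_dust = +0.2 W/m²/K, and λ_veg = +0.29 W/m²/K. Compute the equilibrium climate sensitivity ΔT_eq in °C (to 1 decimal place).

2.7 °C

Net feedback parameter λ = (−3) + (+0.58) + (+0.2) + (+0.29) = -1.93 W/m²/K.
ΔT = −F/λ = −5.24/(-1.93) = 2.7 °C.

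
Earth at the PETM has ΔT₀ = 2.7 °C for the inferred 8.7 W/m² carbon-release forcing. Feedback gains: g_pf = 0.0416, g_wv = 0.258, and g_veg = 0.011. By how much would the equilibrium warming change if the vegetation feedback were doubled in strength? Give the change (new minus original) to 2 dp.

0.06 °C

Original: g = 0.3106, ΔT = 2.7/(1−0.3106) = 3.9164 °C.
With doubled vegetation: g' = 0.3216, ΔT' = 2.7/(1−0.3216) = 3.9800 °C.
Change = 3.9800 − 3.9164 = 0.06 °C.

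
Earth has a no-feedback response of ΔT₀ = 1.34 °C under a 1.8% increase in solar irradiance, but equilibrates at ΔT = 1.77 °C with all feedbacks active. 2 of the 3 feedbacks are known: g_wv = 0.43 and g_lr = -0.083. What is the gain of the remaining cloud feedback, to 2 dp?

-0.10

Amplification A = ΔT/ΔT₀ = 1.77/1.34 = 1.321.
Total gain g = 1 − 1/A = 1 − 1/1.321 = 0.243.
Known gains sum to 0.43 − 0.083 = 0.347.
g_cld = 0.243 − 0.347 = -0.10.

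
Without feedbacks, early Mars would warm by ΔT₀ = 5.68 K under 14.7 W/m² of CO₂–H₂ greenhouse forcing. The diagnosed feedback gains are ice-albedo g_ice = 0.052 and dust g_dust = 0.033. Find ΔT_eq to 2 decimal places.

Total gain g = 0.052 + 0.033 = 0.085.
Amplification A = 1/(1 − 0.085) = 1.093.
ΔT = 5.68 × 1.093 = 6.21 K.

6.21 K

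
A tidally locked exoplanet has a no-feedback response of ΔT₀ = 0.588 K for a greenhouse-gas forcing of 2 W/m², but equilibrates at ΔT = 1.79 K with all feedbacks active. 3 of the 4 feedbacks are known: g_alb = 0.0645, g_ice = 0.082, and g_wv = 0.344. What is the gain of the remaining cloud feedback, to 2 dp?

Amplification A = ΔT/ΔT₀ = 1.79/0.588 = 3.044.
Total gain g = 1 − 1/A = 1 − 1/3.044 = 0.6715.
Known gains sum to 0.0645 + 0.082 + 0.344 = 0.4905.
g_cld = 0.6715 − 0.4905 = 0.18.

0.18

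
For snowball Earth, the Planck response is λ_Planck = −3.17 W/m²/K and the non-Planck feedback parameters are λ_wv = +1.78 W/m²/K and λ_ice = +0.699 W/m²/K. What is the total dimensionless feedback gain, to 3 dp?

0.782

Convert to gains: g_wv = 1.78/3.17 = 0.5615; g_ice = 0.699/3.17 = 0.2205.
Total gain g = 0.782.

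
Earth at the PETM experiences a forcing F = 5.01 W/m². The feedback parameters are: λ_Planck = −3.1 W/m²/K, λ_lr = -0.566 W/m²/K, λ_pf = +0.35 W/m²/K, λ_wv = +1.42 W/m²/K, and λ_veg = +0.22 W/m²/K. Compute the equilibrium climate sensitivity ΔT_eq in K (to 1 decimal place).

3.0 K

Net feedback parameter λ = (−3.1) + (-0.566) + (+0.35) + (+1.42) + (+0.22) = -1.676 W/m²/K.
ΔT = −F/λ = −5.01/(-1.676) = 3.0 K.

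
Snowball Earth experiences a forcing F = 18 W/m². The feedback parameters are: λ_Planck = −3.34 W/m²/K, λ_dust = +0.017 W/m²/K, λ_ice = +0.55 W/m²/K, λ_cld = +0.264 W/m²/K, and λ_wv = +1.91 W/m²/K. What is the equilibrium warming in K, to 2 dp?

Net feedback parameter λ = (−3.34) + (+0.017) + (+0.55) + (+0.264) + (+1.91) = -0.599 W/m²/K.
ΔT = −F/λ = −18/(-0.599) = 30.05 K.

30.05 K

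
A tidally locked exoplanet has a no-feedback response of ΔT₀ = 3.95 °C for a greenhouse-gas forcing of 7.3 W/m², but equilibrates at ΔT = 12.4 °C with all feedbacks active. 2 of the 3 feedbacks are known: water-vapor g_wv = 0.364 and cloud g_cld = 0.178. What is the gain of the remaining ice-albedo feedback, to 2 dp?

Amplification A = ΔT/ΔT₀ = 12.4/3.95 = 3.139.
Total gain g = 1 − 1/A = 1 − 1/3.139 = 0.6814.
Known gains sum to 0.364 + 0.178 = 0.542.
g_ice = 0.6814 − 0.542 = 0.14.

0.14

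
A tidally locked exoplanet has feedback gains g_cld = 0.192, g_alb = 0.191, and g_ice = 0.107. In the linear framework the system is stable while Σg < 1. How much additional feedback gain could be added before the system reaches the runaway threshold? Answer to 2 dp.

Current total gain = 0.192 + 0.191 + 0.107 = 0.49.
Margin to runaway = 1 − 0.49 = 0.51.

0.51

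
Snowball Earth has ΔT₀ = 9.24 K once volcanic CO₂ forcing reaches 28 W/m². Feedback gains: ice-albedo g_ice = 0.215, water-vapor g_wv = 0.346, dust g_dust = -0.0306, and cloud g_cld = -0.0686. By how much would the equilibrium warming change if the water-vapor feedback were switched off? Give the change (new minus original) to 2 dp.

-6.72 K

Original: g = 0.4618, ΔT = 9.24/(1−0.4618) = 17.1683 K.
Without water-vapor: g' = 0.1158, ΔT' = 9.24/(1−0.1158) = 10.4501 K.
Change = 10.4501 − 17.1683 = -6.72 K.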